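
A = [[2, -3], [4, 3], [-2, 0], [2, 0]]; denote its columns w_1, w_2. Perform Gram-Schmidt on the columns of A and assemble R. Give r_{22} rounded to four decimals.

r_{22} = 4.0883

q_1 = w_1/‖w_1‖ = (2, 4, -2, 2)/5.2915 = (0.3780, 0.7559, -0.3780, 0.3780).
r_{12} = q_1·w_2 = 1.1339.
u_2 = w_2 − 1.1339·q_1 = (-3.4286, 2.1429, 0.4286, -0.4286).
r_{22} = ‖u_2‖ = 4.0883.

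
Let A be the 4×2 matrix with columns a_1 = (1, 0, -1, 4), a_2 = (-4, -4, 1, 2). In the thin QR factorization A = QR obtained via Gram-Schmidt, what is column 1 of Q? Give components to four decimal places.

a_1 = (1, 0, -1, 4); ‖a_1‖ = 4.2426, so q_1 = (0.2357, 0.0000, -0.2357, 0.9428).

q_1 = (0.2357, 0.0000, -0.2357, 0.9428)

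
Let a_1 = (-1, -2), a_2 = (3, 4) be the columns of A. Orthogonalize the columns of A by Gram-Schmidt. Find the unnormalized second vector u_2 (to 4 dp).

a_1 = (-1, -2); ‖a_1‖ = 2.2361, so e_1 = (-0.4472, -0.8944).
e_1·a_2 = (-0.4472)·3 + (-0.8944)·4 = -4.9193.
u_2 = a_2 + 4.9193·e_1 = (0.8000, -0.4000).

u_2 = (0.8000, -0.4000)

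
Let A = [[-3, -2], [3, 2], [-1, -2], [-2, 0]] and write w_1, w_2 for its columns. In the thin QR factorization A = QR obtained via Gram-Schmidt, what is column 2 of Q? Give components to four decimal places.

e_2 = (-0.0933, 0.0933, -0.7460, 0.6528)

e_1 = w_1/‖w_1‖ = (-3, 3, -1, -2)/4.7958 = (-0.6255, 0.6255, -0.2085, -0.4170).
r_{12} = e_1·w_2 = 2.9192.
u_2 = w_2 − 2.9192·e_1 = (-0.1739, 0.1739, -1.3913, 1.2174).
‖u_2‖ = 1.8650, so e_2 = (-0.0933, 0.0933, -0.7460, 0.6528).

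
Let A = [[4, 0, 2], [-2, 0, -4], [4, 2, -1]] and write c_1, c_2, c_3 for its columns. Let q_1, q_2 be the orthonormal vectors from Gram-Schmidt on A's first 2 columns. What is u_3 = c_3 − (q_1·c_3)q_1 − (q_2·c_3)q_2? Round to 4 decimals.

u_3 = (-1.2000, -2.4000, 0.0000)

c_1 = (4, -2, 4); ‖c_1‖ = 6.0000, so q_1 = (0.6667, -0.3333, 0.6667).
q_1·c_2 = 0.6667·0 + (-0.3333)·0 + 0.6667·2 = 1.3333.
u_2 = c_2 − 1.3333·q_1 = (-0.8889, 0.4444, 1.1111).
‖u_2‖ = 1.4907, so q_2 = (-0.5963, 0.2981, 0.7454).
q_1·c_3 = 0.6667·2 + (-0.3333)·(-4) + 0.6667·(-1) = 2.0000; q_2·c_3 = (-0.5963)·2 + 0.2981·(-4) + 0.7454·(-1) = -3.1305.
u_3 = c_3 − 2.0000·q_1 + 3.1305·q_2 = (-1.2000, -2.4000, 0.0000).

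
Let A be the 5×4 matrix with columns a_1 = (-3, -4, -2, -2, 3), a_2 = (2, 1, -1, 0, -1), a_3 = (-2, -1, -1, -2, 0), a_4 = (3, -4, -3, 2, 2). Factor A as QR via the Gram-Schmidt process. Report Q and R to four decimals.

Q = [[-0.4629, 0.5983, -0.4627, -0.0443], [-0.6172, -0.0235, 0.2665, -0.6328], [-0.3086, -0.7508, -0.0849, -0.0554], [-0.3086, -0.2581, -0.6150, 0.3884], [0.4629, -0.1056, -0.5740, -0.6661]], R = [[6.4807, -1.6973, 2.4689, 2.3146], [0.0000, 2.0295, 0.0939, 3.4139], [0.0000, 0.0000, 1.9738, -4.5773], [0.0000, 0.0000, 0.0000, 2.0093]]

q_1 = a_1/‖a_1‖ = (-3, -4, -2, -2, 3)/6.4807 = (-0.4629, -0.6172, -0.3086, -0.3086, 0.4629).
r_{12} = q_1·a_2 = -1.6973.
u_2 = a_2 + 1.6973·q_1 = (1.2143, -0.0476, -1.5238, -0.5238, -0.2143).
‖u_2‖ = 2.0295, so q_2 = (0.5983, -0.0235, -0.7508, -0.2581, -0.1056).
r_{13} = q_1·a_3 = 2.4689; r_{23} = q_2·a_3 = 0.0939.
u_3 = a_3 − 2.4689·q_1 − 0.0939·q_2 = (-0.9133, 0.5260, -0.1676, -1.2139, -1.1329).
‖u_3‖ = 1.9738, so q_3 = (-0.4627, 0.2665, -0.0849, -0.6150, -0.5740).
r_{14} = q_1·a_4 = 2.3146; r_{24} = q_2·a_4 = 3.4139; r_{34} = q_3·a_4 = -4.5773.
u_4 = a_4 − 2.3146·q_1 − 3.4139·q_2 + 4.5773·q_3 = (-0.0890, -1.2715, -0.1113, 0.7804, -1.3383).
‖u_4‖ = 2.0093, so q_4 = (-0.0443, -0.6328, -0.0554, 0.3884, -0.6661).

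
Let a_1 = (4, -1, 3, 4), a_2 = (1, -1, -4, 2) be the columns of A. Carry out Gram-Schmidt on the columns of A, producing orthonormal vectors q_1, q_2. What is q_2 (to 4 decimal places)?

a_1 = (4, -1, 3, 4); ‖a_1‖ = 6.4807, so q_1 = (0.6172, -0.1543, 0.4629, 0.6172).
q_1·a_2 = 0.6172·1 + (-0.1543)·(-1) + 0.4629·(-4) + 0.6172·2 = 0.1543.
u_2 = a_2 − 0.1543·q_1 = (0.9048, -0.9762, -4.0714, 1.9048).
‖u_2‖ = 4.6879, so q_2 = (0.1930, -0.2082, -0.8685, 0.4063).

q_2 = (0.1930, -0.2082, -0.8685, 0.4063)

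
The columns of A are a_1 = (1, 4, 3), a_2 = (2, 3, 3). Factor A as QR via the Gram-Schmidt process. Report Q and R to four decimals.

Q = [[0.1961, 0.8673], [0.7845, -0.4187], [0.5883, 0.2692]], R = [[5.0990, 4.5107], [0.0000, 1.2860]]

a_1 = (1, 4, 3); ‖a_1‖ = 5.0990, so q_1 = (0.1961, 0.7845, 0.5883).
q_1·a_2 = 0.1961·2 + 0.7845·3 + 0.5883·3 = 4.5107.
u_2 = a_2 − 4.5107·q_1 = (1.1154, -0.5385, 0.3462).
‖u_2‖ = 1.2860, so q_2 = (0.8673, -0.4187, 0.2692).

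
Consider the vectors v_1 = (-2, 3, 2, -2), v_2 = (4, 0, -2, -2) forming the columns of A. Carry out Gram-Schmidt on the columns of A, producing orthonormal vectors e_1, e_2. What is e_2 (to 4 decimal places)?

v_1 = (-2, 3, 2, -2); ‖v_1‖ = 4.5826, so e_1 = (-0.4364, 0.6547, 0.4364, -0.4364).
e_1·v_2 = (-0.4364)·4 + 0.6547·0 + 0.4364·(-2) + (-0.4364)·(-2) = -1.7457.
u_2 = v_2 + 1.7457·e_1 = (3.2381, 1.1429, -1.2381, -2.7619).
‖u_2‖ = 4.5774, so e_2 = (0.7074, 0.2497, -0.2705, -0.6034).

e_2 = (0.7074, 0.2497, -0.2705, -0.6034)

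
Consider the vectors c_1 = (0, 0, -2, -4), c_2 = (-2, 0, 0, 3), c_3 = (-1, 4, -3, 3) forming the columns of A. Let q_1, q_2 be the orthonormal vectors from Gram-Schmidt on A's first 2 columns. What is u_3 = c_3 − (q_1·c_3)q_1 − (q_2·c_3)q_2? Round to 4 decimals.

u_3 = (1.5517, 4.0000, -2.0690, 1.0345)

c_1 = (0, 0, -2, -4); ‖c_1‖ = 4.4721, so q_1 = (0.0000, 0.0000, -0.4472, -0.8944).
q_1·c_2 = 0.0000·(-2) + 0.0000·0 + (-0.4472)·0 + (-0.8944)·3 = -2.6833.
u_2 = c_2 + 2.6833·q_1 = (-2.0000, 0.0000, -1.2000, 0.6000).
‖u_2‖ = 2.4083, so q_2 = (-0.8305, 0.0000, -0.4983, 0.2491).
q_1·c_3 = 0.0000·(-1) + 0.0000·4 + (-0.4472)·(-3) + (-0.8944)·3 = -1.3416; q_2·c_3 = (-0.8305)·(-1) + 0.0000·4 + (-0.4983)·(-3) + 0.2491·3 = 3.0727.
u_3 = c_3 + 1.3416·q_1 − 3.0727·q_2 = (1.5517, 4.0000, -2.0690, 1.0345).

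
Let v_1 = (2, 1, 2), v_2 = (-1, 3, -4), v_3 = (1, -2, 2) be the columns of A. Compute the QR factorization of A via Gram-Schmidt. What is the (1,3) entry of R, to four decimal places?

r_{13} = 1.3333

e_1 = v_1/‖v_1‖ = (2, 1, 2)/3.0000 = (0.6667, 0.3333, 0.6667).
r_{13} = e_1·v_3 = 1.3333.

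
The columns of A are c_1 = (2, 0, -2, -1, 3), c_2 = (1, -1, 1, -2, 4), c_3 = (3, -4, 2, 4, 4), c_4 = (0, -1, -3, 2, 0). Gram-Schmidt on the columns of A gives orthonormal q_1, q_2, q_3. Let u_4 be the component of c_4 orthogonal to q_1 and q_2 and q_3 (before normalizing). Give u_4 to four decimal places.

u_4 = (-1.3740, -1.0356, -0.8909, 0.0887, 0.3516)

c_1 = (2, 0, -2, -1, 3); ‖c_1‖ = 4.2426, so q_1 = (0.4714, 0.0000, -0.4714, -0.2357, 0.7071).
q_1·c_2 = 0.4714·1 + 0.0000·(-1) + (-0.4714)·1 + (-0.2357)·(-2) + 0.7071·4 = 3.2998.
u_2 = c_2 − 3.2998·q_1 = (-0.5556, -1.0000, 2.5556, -1.2222, 1.6667).
‖u_2‖ = 3.4801, so q_2 = (-0.1596, -0.2873, 0.7343, -0.3512, 0.4789).
q_1·c_3 = 0.4714·3 + 0.0000·(-4) + (-0.4714)·2 + (-0.2357)·4 + 0.7071·4 = 2.3570; q_2·c_3 = (-0.1596)·3 + (-0.2873)·(-4) + 0.7343·2 + (-0.3512)·4 + 0.4789·4 = 2.6500.
u_3 = c_3 − 2.3570·q_1 − 2.6500·q_2 = (2.3119, -3.2385, 1.1651, 5.4862, 1.0642).
‖u_3‖ = 6.9586, so q_3 = (0.3322, -0.4654, 0.1674, 0.7884, 0.1529).
q_1·c_4 = 0.4714·0 + 0.0000·(-1) + (-0.4714)·(-3) + (-0.2357)·2 + 0.7071·0 = 0.9428; q_2·c_4 = (-0.1596)·0 + (-0.2873)·(-1) + 0.7343·(-3) + (-0.3512)·2 + 0.4789·0 = -2.6181; q_3·c_4 = 0.3322·0 + (-0.4654)·(-1) + 0.1674·(-3) + 0.7884·2 + 0.1529·0 = 1.5399.
u_4 = c_4 − 0.9428·q_1 + 2.6181·q_2 − 1.5399·q_3 = (-1.3740, -1.0356, -0.8909, 0.0887, 0.3516).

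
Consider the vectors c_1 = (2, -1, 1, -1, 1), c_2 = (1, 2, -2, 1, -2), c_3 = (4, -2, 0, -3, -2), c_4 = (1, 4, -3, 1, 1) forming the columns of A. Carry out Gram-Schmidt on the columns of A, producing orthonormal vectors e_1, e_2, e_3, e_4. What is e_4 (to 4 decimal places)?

e_4 = (-0.1296, 0.2780, -0.5453, -0.6478, 0.4346)

e_1 = c_1/‖c_1‖ = (2, -1, 1, -1, 1)/2.8284 = (0.7071, -0.3536, 0.3536, -0.3536, 0.3536).
r_{12} = e_1·c_2 = -1.7678.
u_2 = c_2 + 1.7678·e_1 = (2.2500, 1.3750, -1.3750, 0.3750, -1.3750).
‖u_2‖ = 3.2977, so e_2 = (0.6823, 0.4170, -0.4170, 0.1137, -0.4170).
r_{13} = e_1·c_3 = 3.8891; r_{23} = e_2·c_3 = 2.3880.
u_3 = c_3 − 3.8891·e_1 − 2.3880·e_2 = (-0.3793, -1.6207, -0.3793, -1.8966, -2.3793).
‖u_3‖ = 3.4889, so e_3 = (-0.1087, -0.4645, -0.1087, -0.5436, -0.6820).
r_{14} = e_1·c_4 = -1.7678; r_{24} = e_2·c_4 = 3.2977; r_{34} = e_3·c_4 = -2.8662.
u_4 = c_4 + 1.7678·e_1 − 3.2977·e_2 + 2.8662·e_3 = (-0.3116, 0.6686, -1.3116, -1.5581, 1.0453).
‖u_4‖ = 2.4051, so e_4 = (-0.1296, 0.2780, -0.5453, -0.6478, 0.4346).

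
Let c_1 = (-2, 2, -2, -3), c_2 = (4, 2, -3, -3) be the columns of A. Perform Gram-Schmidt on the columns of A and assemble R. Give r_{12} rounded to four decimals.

r_{12} = 2.4004

e_1 = c_1/‖c_1‖ = (-2, 2, -2, -3)/4.5826 = (-0.4364, 0.4364, -0.4364, -0.6547).
r_{12} = e_1·c_2 = 2.4004.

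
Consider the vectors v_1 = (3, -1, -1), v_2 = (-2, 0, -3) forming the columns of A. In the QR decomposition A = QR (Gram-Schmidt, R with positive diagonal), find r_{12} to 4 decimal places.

r_{12} = -0.9045

e_1 = v_1/‖v_1‖ = (3, -1, -1)/3.3166 = (0.9045, -0.3015, -0.3015).
r_{12} = e_1·v_2 = -0.9045.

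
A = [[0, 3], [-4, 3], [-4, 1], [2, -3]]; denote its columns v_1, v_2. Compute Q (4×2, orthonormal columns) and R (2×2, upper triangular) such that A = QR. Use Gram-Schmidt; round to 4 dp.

e_1 = v_1/‖v_1‖ = (0, -4, -4, 2)/6.0000 = (0.0000, -0.6667, -0.6667, 0.3333).
r_{12} = e_1·v_2 = -3.6667.
u_2 = v_2 + 3.6667·e_1 = (3.0000, 0.5556, -1.4444, -1.7778).
‖u_2‖ = 3.8152, so e_2 = (0.7863, 0.1456, -0.3786, -0.4660).

Q = [[0.0000, 0.7863], [-0.6667, 0.1456], [-0.6667, -0.3786], [0.3333, -0.4660]], R = [[6.0000, -3.6667], [0.0000, 3.8152]]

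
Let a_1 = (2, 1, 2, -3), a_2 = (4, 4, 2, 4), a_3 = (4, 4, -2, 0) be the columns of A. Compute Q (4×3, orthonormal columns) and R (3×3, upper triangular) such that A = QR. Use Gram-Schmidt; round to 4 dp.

e_1 = a_1/‖a_1‖ = (2, 1, 2, -3)/4.2426 = (0.4714, 0.2357, 0.4714, -0.7071).
r_{12} = e_1·a_2 = 0.9428.
u_2 = a_2 − 0.9428·e_1 = (3.5556, 3.7778, 1.5556, 4.6667).
‖u_2‖ = 7.1492, so e_2 = (0.4973, 0.5284, 0.2176, 0.6528).
r_{13} = e_1·a_3 = 1.8856; r_{23} = e_2·a_3 = 3.6679.
u_3 = a_3 − 1.8856·e_1 − 3.6679·e_2 = (1.2870, 1.6174, -3.6870, -1.0609).
‖u_3‖ = 4.3579, so e_3 = (0.2953, 0.3711, -0.8460, -0.2434).

Q = [[0.4714, 0.4973, 0.2953], [0.2357, 0.5284, 0.3711], [0.4714, 0.2176, -0.8460], [-0.7071, 0.6528, -0.2434]], R = [[4.2426, 0.9428, 1.8856], [0.0000, 7.1492, 3.6679], [0.0000, 0.0000, 4.3579]]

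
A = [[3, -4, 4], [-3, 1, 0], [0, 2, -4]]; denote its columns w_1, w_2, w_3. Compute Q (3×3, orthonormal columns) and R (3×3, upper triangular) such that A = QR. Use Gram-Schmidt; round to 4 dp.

e_1 = w_1/‖w_1‖ = (3, -3, 0)/4.2426 = (0.7071, -0.7071, 0.0000).
r_{12} = e_1·w_2 = -3.5355.
u_2 = w_2 + 3.5355·e_1 = (-1.5000, -1.5000, 2.0000).
‖u_2‖ = 2.9155, so e_2 = (-0.5145, -0.5145, 0.6860).
r_{13} = e_1·w_3 = 2.8284; r_{23} = e_2·w_3 = -4.8020.
u_3 = w_3 − 2.8284·e_1 + 4.8020·e_2 = (-0.4706, -0.4706, -0.7059).
‖u_3‖ = 0.9701, so e_3 = (-0.4851, -0.4851, -0.7276).

Q = [[0.7071, -0.5145, -0.4851], [-0.7071, -0.5145, -0.4851], [0.0000, 0.6860, -0.7276]], R = [[4.2426, -3.5355, 2.8284], [0.0000, 2.9155, -4.8020], [0.0000, 0.0000, 0.9701]]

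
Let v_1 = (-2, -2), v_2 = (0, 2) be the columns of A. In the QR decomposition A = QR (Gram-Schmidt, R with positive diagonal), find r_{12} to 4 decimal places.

v_1 = (-2, -2); ‖v_1‖ = 2.8284, so q_1 = (-0.7071, -0.7071).
r_{12} = q_1·v_2 = -1.4142.

r_{12} = -1.4142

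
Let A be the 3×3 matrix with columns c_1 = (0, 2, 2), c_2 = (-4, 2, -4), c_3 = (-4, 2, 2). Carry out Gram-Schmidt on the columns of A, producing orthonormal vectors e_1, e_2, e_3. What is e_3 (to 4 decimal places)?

c_1 = (0, 2, 2); ‖c_1‖ = 2.8284, so e_1 = (0.0000, 0.7071, 0.7071).
e_1·c_2 = 0.0000·(-4) + 0.7071·2 + 0.7071·(-4) = -1.4142.
u_2 = c_2 + 1.4142·e_1 = (-4.0000, 3.0000, -3.0000).
‖u_2‖ = 5.8310, so e_2 = (-0.6860, 0.5145, -0.5145).
e_1·c_3 = 0.0000·(-4) + 0.7071·2 + 0.7071·2 = 2.8284; e_2·c_3 = (-0.6860)·(-4) + 0.5145·2 + (-0.5145)·2 = 2.7440.
u_3 = c_3 − 2.8284·e_1 − 2.7440·e_2 = (-2.1176, -1.4118, 1.4118).
‖u_3‖ = 2.9104, so e_3 = (-0.7276, -0.4851, 0.4851).

e_3 = (-0.7276, -0.4851, 0.4851)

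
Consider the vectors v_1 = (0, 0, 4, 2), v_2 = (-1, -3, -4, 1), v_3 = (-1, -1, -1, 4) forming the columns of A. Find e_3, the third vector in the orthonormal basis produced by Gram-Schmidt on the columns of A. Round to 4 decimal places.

v_1 = (0, 0, 4, 2); ‖v_1‖ = 4.4721, so e_1 = (0.0000, 0.0000, 0.8944, 0.4472).
e_1·v_2 = 0.0000·(-1) + 0.0000·(-3) + 0.8944·(-4) + 0.4472·1 = -3.1305.
u_2 = v_2 + 3.1305·e_1 = (-1.0000, -3.0000, -1.2000, 2.4000).
‖u_2‖ = 4.1473, so e_2 = (-0.2411, -0.7234, -0.2893, 0.5787).
e_1·v_3 = 0.0000·(-1) + 0.0000·(-1) + 0.8944·(-1) + 0.4472·4 = 0.8944; e_2·v_3 = (-0.2411)·(-1) + (-0.7234)·(-1) + (-0.2893)·(-1) + 0.5787·4 = 3.5686.
u_3 = v_3 − 0.8944·e_1 − 3.5686·e_2 = (-0.1395, 1.5814, -0.7674, 1.5349).
‖u_3‖ = 2.3378, so e_3 = (-0.0597, 0.6765, -0.3283, 0.6566).

e_3 = (-0.0597, 0.6765, -0.3283, 0.6566)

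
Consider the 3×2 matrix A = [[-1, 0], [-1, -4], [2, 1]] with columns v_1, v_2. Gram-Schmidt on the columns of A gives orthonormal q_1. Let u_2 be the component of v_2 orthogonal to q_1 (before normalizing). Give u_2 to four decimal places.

u_2 = (1.0000, -3.0000, -1.0000)

q_1 = v_1/‖v_1‖ = (-1, -1, 2)/2.4495 = (-0.4082, -0.4082, 0.8165).
r_{12} = q_1·v_2 = 2.4495.
u_2 = v_2 − 2.4495·q_1 = (1.0000, -3.0000, -1.0000).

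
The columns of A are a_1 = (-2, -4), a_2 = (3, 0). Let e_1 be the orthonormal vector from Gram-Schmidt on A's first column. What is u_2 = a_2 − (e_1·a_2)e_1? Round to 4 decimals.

u_2 = (2.4000, -1.2000)

a_1 = (-2, -4); ‖a_1‖ = 4.4721, so e_1 = (-0.4472, -0.8944).
e_1·a_2 = (-0.4472)·3 + (-0.8944)·0 = -1.3416.
u_2 = a_2 + 1.3416·e_1 = (2.4000, -1.2000).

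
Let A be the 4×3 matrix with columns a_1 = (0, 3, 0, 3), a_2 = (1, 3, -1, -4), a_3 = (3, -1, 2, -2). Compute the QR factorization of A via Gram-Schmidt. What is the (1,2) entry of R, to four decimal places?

r_{12} = -0.7071

a_1 = (0, 3, 0, 3); ‖a_1‖ = 4.2426, so e_1 = (0.0000, 0.7071, 0.0000, 0.7071).
r_{12} = e_1·a_2 = -0.7071.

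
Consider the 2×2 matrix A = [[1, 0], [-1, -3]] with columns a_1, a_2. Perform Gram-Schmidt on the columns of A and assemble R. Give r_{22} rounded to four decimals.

r_{22} = 2.1213

q_1 = a_1/‖a_1‖ = (1, -1)/1.4142 = (0.7071, -0.7071).
r_{12} = q_1·a_2 = 2.1213.
u_2 = a_2 − 2.1213·q_1 = (-1.5000, -1.5000).
r_{22} = ‖u_2‖ = 2.1213.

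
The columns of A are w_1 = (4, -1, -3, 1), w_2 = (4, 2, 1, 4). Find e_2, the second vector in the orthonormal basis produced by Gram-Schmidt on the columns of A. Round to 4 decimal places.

e_2 = (0.3320, 0.4773, 0.4981, 0.6433)

e_1 = w_1/‖w_1‖ = (4, -1, -3, 1)/5.1962 = (0.7698, -0.1925, -0.5774, 0.1925).
r_{12} = e_1·w_2 = 2.8868.
u_2 = w_2 − 2.8868·e_1 = (1.7778, 2.5556, 2.6667, 3.4444).
‖u_2‖ = 5.3541, so e_2 = (0.3320, 0.4773, 0.4981, 0.6433).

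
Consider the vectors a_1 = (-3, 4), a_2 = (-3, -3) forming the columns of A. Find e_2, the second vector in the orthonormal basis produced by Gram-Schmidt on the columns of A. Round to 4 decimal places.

e_2 = (-0.8000, -0.6000)

a_1 = (-3, 4); ‖a_1‖ = 5.0000, so e_1 = (-0.6000, 0.8000).
e_1·a_2 = (-0.6000)·(-3) + 0.8000·(-3) = -0.6000.
u_2 = a_2 + 0.6000·e_1 = (-3.3600, -2.5200).
‖u_2‖ = 4.2000, so e_2 = (-0.8000, -0.6000).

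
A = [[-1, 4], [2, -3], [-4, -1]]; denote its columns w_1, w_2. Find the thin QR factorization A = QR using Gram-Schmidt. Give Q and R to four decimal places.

Q = [[-0.2182, 0.7537], [0.4364, -0.4928], [-0.8729, -0.4348]], R = [[4.5826, -1.3093], [0.0000, 4.9281]]

w_1 = (-1, 2, -4); ‖w_1‖ = 4.5826, so q_1 = (-0.2182, 0.4364, -0.8729).
q_1·w_2 = (-0.2182)·4 + 0.4364·(-3) + (-0.8729)·(-1) = -1.3093.
u_2 = w_2 + 1.3093·q_1 = (3.7143, -2.4286, -2.1429).
‖u_2‖ = 4.9281, so q_2 = (0.7537, -0.4928, -0.4348).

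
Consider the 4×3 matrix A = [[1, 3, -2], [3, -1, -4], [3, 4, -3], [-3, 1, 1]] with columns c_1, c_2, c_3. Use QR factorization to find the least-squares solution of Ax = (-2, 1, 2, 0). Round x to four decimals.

e_1 = c_1/‖c_1‖ = (1, 3, 3, -3)/5.2915 = (0.1890, 0.5669, 0.5669, -0.5669).
r_{12} = e_1·c_2 = 1.7008.
u_2 = c_2 − 1.7008·e_1 = (2.6786, -1.9643, 3.0357, 1.9643).
‖u_2‖ = 4.9099, so e_2 = (0.5455, -0.4001, 0.6183, 0.4001).
r_{13} = e_1·c_3 = -4.9135; r_{23} = e_2·c_3 = -0.9456.
u_3 = c_3 + 4.9135·e_1 + 0.9456·e_2 = (-0.5556, -1.5926, 0.3704, -1.4074).
‖u_3‖ = 2.2278, so e_3 = (-0.2494, -0.7149, 0.1663, -0.6318).
Qᵀb = (1.3229, -0.2546, 0.1164).
Back-substitute: x_3 = 0.1164/2.2278 = 0.0522.
x_2 = (-0.2546 + 0.9456·0.0522)/4.9099 = -0.0418.
x_1 = (1.3229 − 1.7008·(-0.0418) + 4.9135·0.0522)/5.2915 = 0.3119.

x = (0.3119, -0.0418, 0.0522)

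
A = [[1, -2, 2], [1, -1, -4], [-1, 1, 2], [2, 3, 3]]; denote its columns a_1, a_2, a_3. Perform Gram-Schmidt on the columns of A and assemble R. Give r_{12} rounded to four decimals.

a_1 = (1, 1, -1, 2); ‖a_1‖ = 2.6458, so q_1 = (0.3780, 0.3780, -0.3780, 0.7559).
r_{12} = q_1·a_2 = 0.7559.

r_{12} = 0.7559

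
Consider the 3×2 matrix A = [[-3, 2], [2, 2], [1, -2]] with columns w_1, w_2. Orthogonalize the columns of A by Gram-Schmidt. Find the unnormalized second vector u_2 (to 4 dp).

u_2 = (1.1429, 2.5714, -1.7143)

w_1 = (-3, 2, 1); ‖w_1‖ = 3.7417, so e_1 = (-0.8018, 0.5345, 0.2673).
e_1·w_2 = (-0.8018)·2 + 0.5345·2 + 0.2673·(-2) = -1.0690.
u_2 = w_2 + 1.0690·e_1 = (1.1429, 2.5714, -1.7143).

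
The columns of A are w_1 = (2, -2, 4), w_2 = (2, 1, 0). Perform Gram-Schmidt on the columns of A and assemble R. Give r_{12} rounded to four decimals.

r_{12} = 0.4082

e_1 = w_1/‖w_1‖ = (2, -2, 4)/4.8990 = (0.4082, -0.4082, 0.8165).
r_{12} = e_1·w_2 = 0.4082.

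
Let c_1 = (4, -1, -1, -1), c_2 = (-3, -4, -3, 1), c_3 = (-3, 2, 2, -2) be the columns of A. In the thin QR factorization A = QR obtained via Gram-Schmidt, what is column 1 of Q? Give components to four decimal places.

c_1 = (4, -1, -1, -1); ‖c_1‖ = 4.3589, so q_1 = (0.9177, -0.2294, -0.2294, -0.2294).

q_1 = (0.9177, -0.2294, -0.2294, -0.2294)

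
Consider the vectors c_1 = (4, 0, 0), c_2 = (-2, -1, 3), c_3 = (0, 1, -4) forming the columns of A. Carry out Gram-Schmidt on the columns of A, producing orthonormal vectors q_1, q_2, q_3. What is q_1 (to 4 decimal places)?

q_1 = c_1/‖c_1‖ = (4, 0, 0)/4.0000 = (1.0000, 0.0000, 0.0000).

q_1 = (1.0000, 0.0000, 0.0000)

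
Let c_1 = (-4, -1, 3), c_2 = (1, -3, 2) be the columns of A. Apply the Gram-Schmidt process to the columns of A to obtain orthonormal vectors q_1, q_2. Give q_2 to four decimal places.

q_2 = (0.4900, -0.7776, 0.3941)

c_1 = (-4, -1, 3); ‖c_1‖ = 5.0990, so q_1 = (-0.7845, -0.1961, 0.5883).
q_1·c_2 = (-0.7845)·1 + (-0.1961)·(-3) + 0.5883·2 = 0.9806.
u_2 = c_2 − 0.9806·q_1 = (1.7692, -2.8077, 1.4231).
‖u_2‖ = 3.6109, so q_2 = (0.4900, -0.7776, 0.3941).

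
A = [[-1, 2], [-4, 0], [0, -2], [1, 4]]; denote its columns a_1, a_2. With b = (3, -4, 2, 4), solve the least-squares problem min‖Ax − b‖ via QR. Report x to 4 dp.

x = (0.8692, 0.6776)

a_1 = (-1, -4, 0, 1); ‖a_1‖ = 4.2426, so q_1 = (-0.2357, -0.9428, 0.0000, 0.2357).
q_1·a_2 = (-0.2357)·2 + (-0.9428)·0 + 0.0000·(-2) + 0.2357·4 = 0.4714.
u_2 = a_2 − 0.4714·q_1 = (2.1111, 0.4444, -2.0000, 3.8889).
‖u_2‖ = 4.8762, so q_2 = (0.4329, 0.0911, -0.4102, 0.7975).
Qᵀb = (4.0069, 3.3040).
Back-substitute: x_2 = 3.3040/4.8762 = 0.6776.
x_1 = (4.0069 − 0.4714·0.6776)/4.2426 = 0.8692.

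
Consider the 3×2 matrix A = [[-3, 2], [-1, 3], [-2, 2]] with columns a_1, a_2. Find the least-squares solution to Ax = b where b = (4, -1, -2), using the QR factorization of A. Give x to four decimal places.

x = (-1.5362, -1.1159)

a_1 = (-3, -1, -2); ‖a_1‖ = 3.7417, so e_1 = (-0.8018, -0.2673, -0.5345).
e_1·a_2 = (-0.8018)·2 + (-0.2673)·3 + (-0.5345)·2 = -3.4744.
u_2 = a_2 + 3.4744·e_1 = (-0.7857, 2.0714, 0.1429).
‖u_2‖ = 2.2200, so e_2 = (-0.3539, 0.9331, 0.0643).
Qᵀb = (-1.8708, -2.4774).
Back-substitute: x_2 = -2.4774/2.2200 = -1.1159.
x_1 = (-1.8708 + 3.4744·(-1.1159))/3.7417 = -1.5362.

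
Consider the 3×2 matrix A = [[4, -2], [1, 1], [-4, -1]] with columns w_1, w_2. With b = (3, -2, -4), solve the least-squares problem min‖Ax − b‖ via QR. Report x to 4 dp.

x = (0.7619, -0.2857)

e_1 = w_1/‖w_1‖ = (4, 1, -4)/5.7446 = (0.6963, 0.1741, -0.6963).
r_{12} = e_1·w_2 = -0.5222.
u_2 = w_2 + 0.5222·e_1 = (-1.6364, 1.0909, -1.3636).
‖u_2‖ = 2.3932, so e_2 = (-0.6838, 0.4558, -0.5698).
Qᵀb = (4.5260, -0.6838).
Back-substitute: x_2 = -0.6838/2.3932 = -0.2857.
x_1 = (4.5260 + 0.5222·(-0.2857))/5.7446 = 0.7619.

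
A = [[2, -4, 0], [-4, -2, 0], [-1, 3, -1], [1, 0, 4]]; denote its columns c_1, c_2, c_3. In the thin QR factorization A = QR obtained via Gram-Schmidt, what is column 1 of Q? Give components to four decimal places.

c_1 = (2, -4, -1, 1); ‖c_1‖ = 4.6904, so q_1 = (0.4264, -0.8528, -0.2132, 0.2132).

q_1 = (0.4264, -0.8528, -0.2132, 0.2132)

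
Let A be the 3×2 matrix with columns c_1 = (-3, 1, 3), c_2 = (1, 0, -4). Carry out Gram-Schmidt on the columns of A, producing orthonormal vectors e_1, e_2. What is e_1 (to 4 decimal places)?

e_1 = (-0.6882, 0.2294, 0.6882)

e_1 = c_1/‖c_1‖ = (-3, 1, 3)/4.3589 = (-0.6882, 0.2294, 0.6882).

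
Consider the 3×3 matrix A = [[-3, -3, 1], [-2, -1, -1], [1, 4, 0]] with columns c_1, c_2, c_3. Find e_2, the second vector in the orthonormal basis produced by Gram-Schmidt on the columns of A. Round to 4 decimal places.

e_2 = (0.0680, 0.3627, 0.9294)

c_1 = (-3, -2, 1); ‖c_1‖ = 3.7417, so e_1 = (-0.8018, -0.5345, 0.2673).
e_1·c_2 = (-0.8018)·(-3) + (-0.5345)·(-1) + 0.2673·4 = 4.0089.
u_2 = c_2 − 4.0089·e_1 = (0.2143, 1.1429, 2.9286).
‖u_2‖ = 3.1510, so e_2 = (0.0680, 0.3627, 0.9294).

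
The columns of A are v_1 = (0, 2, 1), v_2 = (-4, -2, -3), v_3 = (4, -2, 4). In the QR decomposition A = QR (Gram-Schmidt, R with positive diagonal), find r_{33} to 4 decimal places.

v_1 = (0, 2, 1); ‖v_1‖ = 2.2361, so q_1 = (0.0000, 0.8944, 0.4472).
q_1·v_2 = 0.0000·(-4) + 0.8944·(-2) + 0.4472·(-3) = -3.1305.
u_2 = v_2 + 3.1305·q_1 = (-4.0000, 0.8000, -1.6000).
‖u_2‖ = 4.3818, so q_2 = (-0.9129, 0.1826, -0.3651).
q_1·v_3 = 0.0000·4 + 0.8944·(-2) + 0.4472·4 = 0.0000; q_2·v_3 = (-0.9129)·4 + 0.1826·(-2) + (-0.3651)·4 = -5.4772.
u_3 = v_3 + 0.0000·q_1 + 5.4772·q_2 = (-1.0000, -1.0000, 2.0000).
r_{33} = ‖u_3‖ = 2.4495.

r_{33} = 2.4495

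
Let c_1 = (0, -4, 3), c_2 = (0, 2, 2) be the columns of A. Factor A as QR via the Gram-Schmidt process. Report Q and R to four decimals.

Q = [[0.0000, 0.0000], [-0.8000, 0.6000], [0.6000, 0.8000]], R = [[5.0000, -0.4000], [0.0000, 2.8000]]

c_1 = (0, -4, 3); ‖c_1‖ = 5.0000, so e_1 = (0.0000, -0.8000, 0.6000).
e_1·c_2 = 0.0000·0 + (-0.8000)·2 + 0.6000·2 = -0.4000.
u_2 = c_2 + 0.4000·e_1 = (0.0000, 1.6800, 2.2400).
‖u_2‖ = 2.8000, so e_2 = (0.0000, 0.6000, 0.8000).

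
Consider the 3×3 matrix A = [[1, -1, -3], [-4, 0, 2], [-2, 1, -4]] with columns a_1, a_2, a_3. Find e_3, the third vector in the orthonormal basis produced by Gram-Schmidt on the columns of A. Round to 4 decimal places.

e_1 = a_1/‖a_1‖ = (1, -4, -2)/4.5826 = (0.2182, -0.8729, -0.4364).
r_{12} = e_1·a_2 = -0.6547.
u_2 = a_2 + 0.6547·e_1 = (-0.8571, -0.5714, 0.7143).
‖u_2‖ = 1.2536, so e_2 = (-0.6838, -0.4558, 0.5698).
r_{13} = e_1·a_3 = -0.6547; r_{23} = e_2·a_3 = -1.1396.
u_3 = a_3 + 0.6547·e_1 + 1.1396·e_2 = (-3.6364, 0.9091, -3.6364).
‖u_3‖ = 5.2223, so e_3 = (-0.6963, 0.1741, -0.6963).

e_3 = (-0.6963, 0.1741, -0.6963)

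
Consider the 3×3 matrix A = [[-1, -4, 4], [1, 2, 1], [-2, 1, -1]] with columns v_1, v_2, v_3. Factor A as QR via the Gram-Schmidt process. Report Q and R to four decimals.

q_1 = v_1/‖v_1‖ = (-1, 1, -2)/2.4495 = (-0.4082, 0.4082, -0.8165).
r_{12} = q_1·v_2 = 1.6330.
u_2 = v_2 − 1.6330·q_1 = (-3.3333, 1.3333, 2.3333).
‖u_2‖ = 4.2817, so q_2 = (-0.7785, 0.3114, 0.5449).
r_{13} = q_1·v_3 = -0.4082; r_{23} = q_2·v_3 = -3.3475.
u_3 = v_3 + 0.4082·q_1 + 3.3475·q_2 = (1.2273, 2.2091, 0.4909).
‖u_3‖ = 2.5743, so q_3 = (0.4767, 0.8581, 0.1907).

Q = [[-0.4082, -0.7785, 0.4767], [0.4082, 0.3114, 0.8581], [-0.8165, 0.5449, 0.1907]], R = [[2.4495, 1.6330, -0.4082], [0.0000, 4.2817, -3.3475], [0.0000, 0.0000, 2.5743]]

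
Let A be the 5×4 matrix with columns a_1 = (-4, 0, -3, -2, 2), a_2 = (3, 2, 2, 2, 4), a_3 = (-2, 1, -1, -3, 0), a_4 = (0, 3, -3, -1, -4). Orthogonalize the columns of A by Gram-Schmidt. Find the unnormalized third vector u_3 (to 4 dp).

u_3 = (0.2615, 1.3083, 0.6576, -1.7922, -0.2829)

q_1 = a_1/‖a_1‖ = (-4, 0, -3, -2, 2)/5.7446 = (-0.6963, 0.0000, -0.5222, -0.3482, 0.3482).
r_{12} = q_1·a_2 = -2.4371.
u_2 = a_2 + 2.4371·q_1 = (1.3030, 2.0000, 0.7273, 1.1515, 4.8485).
‖u_2‖ = 5.5732, so q_2 = (0.2338, 0.3589, 0.1305, 0.2066, 0.8700).
r_{13} = q_1·a_3 = 2.9593; r_{23} = q_2·a_3 = -0.8591.
u_3 = a_3 − 2.9593·q_1 + 0.8591·q_2 = (0.2615, 1.3083, 0.6576, -1.7922, -0.2829).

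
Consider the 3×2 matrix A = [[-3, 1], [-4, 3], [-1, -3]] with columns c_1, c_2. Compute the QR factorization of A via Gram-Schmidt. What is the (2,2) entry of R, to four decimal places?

c_1 = (-3, -4, -1); ‖c_1‖ = 5.0990, so e_1 = (-0.5883, -0.7845, -0.1961).
e_1·c_2 = (-0.5883)·1 + (-0.7845)·3 + (-0.1961)·(-3) = -2.3534.
u_2 = c_2 + 2.3534·e_1 = (-0.3846, 1.1538, -3.4615).
r_{22} = ‖u_2‖ = 3.6690.

r_{22} = 3.6690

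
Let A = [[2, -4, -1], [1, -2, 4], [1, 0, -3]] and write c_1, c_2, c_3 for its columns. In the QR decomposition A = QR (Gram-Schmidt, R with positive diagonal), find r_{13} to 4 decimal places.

r_{13} = -0.4082

c_1 = (2, 1, 1); ‖c_1‖ = 2.4495, so q_1 = (0.8165, 0.4082, 0.4082).
r_{13} = q_1·c_3 = -0.4082.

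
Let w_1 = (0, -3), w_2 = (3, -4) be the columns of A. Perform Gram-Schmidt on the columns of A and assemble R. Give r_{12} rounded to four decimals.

e_1 = w_1/‖w_1‖ = (0, -3)/3.0000 = (0.0000, -1.0000).
r_{12} = e_1·w_2 = 4.0000.

r_{12} = 4.0000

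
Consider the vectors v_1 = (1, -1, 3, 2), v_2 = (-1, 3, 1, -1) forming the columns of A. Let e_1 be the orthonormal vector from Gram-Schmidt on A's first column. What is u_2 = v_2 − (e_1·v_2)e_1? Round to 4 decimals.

u_2 = (-0.8000, 2.8000, 1.6000, -0.6000)

v_1 = (1, -1, 3, 2); ‖v_1‖ = 3.8730, so e_1 = (0.2582, -0.2582, 0.7746, 0.5164).
e_1·v_2 = 0.2582·(-1) + (-0.2582)·3 + 0.7746·1 + 0.5164·(-1) = -0.7746.
u_2 = v_2 + 0.7746·e_1 = (-0.8000, 2.8000, 1.6000, -0.6000).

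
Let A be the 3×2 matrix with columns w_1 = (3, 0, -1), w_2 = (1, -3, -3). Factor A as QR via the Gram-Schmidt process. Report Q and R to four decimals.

Q = [[0.9487, -0.2039], [0.0000, -0.7645], [-0.3162, -0.6116]], R = [[3.1623, 1.8974], [0.0000, 3.9243]]

q_1 = w_1/‖w_1‖ = (3, 0, -1)/3.1623 = (0.9487, 0.0000, -0.3162).
r_{12} = q_1·w_2 = 1.8974.
u_2 = w_2 − 1.8974·q_1 = (-0.8000, -3.0000, -2.4000).
‖u_2‖ = 3.9243, so q_2 = (-0.2039, -0.7645, -0.6116).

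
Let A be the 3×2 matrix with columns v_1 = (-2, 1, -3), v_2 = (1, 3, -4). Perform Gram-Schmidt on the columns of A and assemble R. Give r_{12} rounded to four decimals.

r_{12} = 3.4744

q_1 = v_1/‖v_1‖ = (-2, 1, -3)/3.7417 = (-0.5345, 0.2673, -0.8018).
r_{12} = q_1·v_2 = 3.4744.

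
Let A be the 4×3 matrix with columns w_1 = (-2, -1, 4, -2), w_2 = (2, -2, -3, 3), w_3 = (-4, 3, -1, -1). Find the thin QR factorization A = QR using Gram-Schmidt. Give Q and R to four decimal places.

Q = [[-0.4000, 0.1265, -0.9077], [-0.2000, -0.8854, -0.0353], [0.8000, 0.0632, -0.3437], [-0.4000, 0.4427, 0.2380]], R = [[5.0000, -4.0000, 0.6000], [0.0000, 3.1623, -3.6682], [0.0000, 0.0000, 3.6310]]

w_1 = (-2, -1, 4, -2); ‖w_1‖ = 5.0000, so e_1 = (-0.4000, -0.2000, 0.8000, -0.4000).
e_1·w_2 = (-0.4000)·2 + (-0.2000)·(-2) + 0.8000·(-3) + (-0.4000)·3 = -4.0000.
u_2 = w_2 + 4.0000·e_1 = (0.4000, -2.8000, 0.2000, 1.4000).
‖u_2‖ = 3.1623, so e_2 = (0.1265, -0.8854, 0.0632, 0.4427).
e_1·w_3 = (-0.4000)·(-4) + (-0.2000)·3 + 0.8000·(-1) + (-0.4000)·(-1) = 0.6000; e_2·w_3 = 0.1265·(-4) + (-0.8854)·3 + 0.0632·(-1) + 0.4427·(-1) = -3.6682.
u_3 = w_3 − 0.6000·e_1 + 3.6682·e_2 = (-3.2960, -0.1280, -1.2480, 0.8640).
‖u_3‖ = 3.6310, so e_3 = (-0.9077, -0.0353, -0.3437, 0.2380).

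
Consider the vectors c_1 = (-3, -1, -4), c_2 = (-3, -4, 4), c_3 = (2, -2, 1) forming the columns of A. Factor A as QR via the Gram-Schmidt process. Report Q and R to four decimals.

Q = [[-0.5883, -0.5248, 0.6152], [-0.1961, -0.6454, -0.7382], [-0.7845, 0.5550, -0.2768]], R = [[5.0990, -0.5883, -1.5689], [0.0000, 6.3760, 0.7963], [0.0000, 0.0000, 2.4299]]

c_1 = (-3, -1, -4); ‖c_1‖ = 5.0990, so e_1 = (-0.5883, -0.1961, -0.7845).
e_1·c_2 = (-0.5883)·(-3) + (-0.1961)·(-4) + (-0.7845)·4 = -0.5883.
u_2 = c_2 + 0.5883·e_1 = (-3.3462, -4.1154, 3.5385).
‖u_2‖ = 6.3760, so e_2 = (-0.5248, -0.6454, 0.5550).
e_1·c_3 = (-0.5883)·2 + (-0.1961)·(-2) + (-0.7845)·1 = -1.5689; e_2·c_3 = (-0.5248)·2 + (-0.6454)·(-2) + 0.5550·1 = 0.7963.
u_3 = c_3 + 1.5689·e_1 − 0.7963·e_2 = (1.4948, -1.7938, -0.6727).
‖u_3‖ = 2.4299, so e_3 = (0.6152, -0.7382, -0.2768).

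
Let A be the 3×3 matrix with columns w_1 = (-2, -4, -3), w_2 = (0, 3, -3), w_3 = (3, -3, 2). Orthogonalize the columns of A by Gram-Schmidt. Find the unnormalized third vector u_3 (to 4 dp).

u_3 = (2.8246, -0.8070, -0.8070)

w_1 = (-2, -4, -3); ‖w_1‖ = 5.3852, so e_1 = (-0.3714, -0.7428, -0.5571).
e_1·w_2 = (-0.3714)·0 + (-0.7428)·3 + (-0.5571)·(-3) = -0.5571.
u_2 = w_2 + 0.5571·e_1 = (-0.2069, 2.5862, -3.3103).
‖u_2‖ = 4.2059, so e_2 = (-0.0492, 0.6149, -0.7871).
e_1·w_3 = (-0.3714)·3 + (-0.7428)·(-3) + (-0.5571)·2 = 0.0000; e_2·w_3 = (-0.0492)·3 + 0.6149·(-3) + (-0.7871)·2 = -3.5664.
u_3 = w_3 + 0.0000·e_1 + 3.5664·e_2 = (2.8246, -0.8070, -0.8070).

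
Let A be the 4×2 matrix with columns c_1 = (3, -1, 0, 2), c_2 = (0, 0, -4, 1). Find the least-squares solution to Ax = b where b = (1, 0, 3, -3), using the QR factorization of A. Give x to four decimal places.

x = (-0.0897, -0.8718)

c_1 = (3, -1, 0, 2); ‖c_1‖ = 3.7417, so q_1 = (0.8018, -0.2673, 0.0000, 0.5345).
q_1·c_2 = 0.8018·0 + (-0.2673)·0 + 0.0000·(-4) + 0.5345·1 = 0.5345.
u_2 = c_2 − 0.5345·q_1 = (-0.4286, 0.1429, -4.0000, 0.7143).
‖u_2‖ = 4.0883, so q_2 = (-0.1048, 0.0349, -0.9784, 0.1747).
Qᵀb = (-0.8018, -3.5642).
Back-substitute: x_2 = -3.5642/4.0883 = -0.8718.
x_1 = (-0.8018 − 0.5345·(-0.8718))/3.7417 = -0.0897.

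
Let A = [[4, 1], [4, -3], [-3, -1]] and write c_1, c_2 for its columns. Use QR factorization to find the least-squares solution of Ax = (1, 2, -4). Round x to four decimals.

x = (0.6080, 0.1854)

c_1 = (4, 4, -3); ‖c_1‖ = 6.4031, so e_1 = (0.6247, 0.6247, -0.4685).
e_1·c_2 = 0.6247·1 + 0.6247·(-3) + (-0.4685)·(-1) = -0.7809.
u_2 = c_2 + 0.7809·e_1 = (1.4878, -2.5122, -1.3659).
‖u_2‖ = 3.2234, so e_2 = (0.4616, -0.7794, -0.4237).
Qᵀb = (3.7482, 0.5978).
Back-substitute: x_2 = 0.5978/3.2234 = 0.1854.
x_1 = (3.7482 + 0.7809·0.1854)/6.4031 = 0.6080.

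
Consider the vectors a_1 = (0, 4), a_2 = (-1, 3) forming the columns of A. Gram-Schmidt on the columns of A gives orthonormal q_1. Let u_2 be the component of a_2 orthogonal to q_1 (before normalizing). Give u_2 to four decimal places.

q_1 = a_1/‖a_1‖ = (0, 4)/4.0000 = (0.0000, 1.0000).
r_{12} = q_1·a_2 = 3.0000.
u_2 = a_2 − 3.0000·q_1 = (-1.0000, 0.0000).

u_2 = (-1.0000, 0.0000)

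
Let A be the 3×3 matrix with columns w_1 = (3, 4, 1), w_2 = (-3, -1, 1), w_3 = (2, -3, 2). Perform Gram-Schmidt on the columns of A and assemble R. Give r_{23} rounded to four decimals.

r_{23} = -1.2179

w_1 = (3, 4, 1); ‖w_1‖ = 5.0990, so e_1 = (0.5883, 0.7845, 0.1961).
e_1·w_2 = 0.5883·(-3) + 0.7845·(-1) + 0.1961·1 = -2.3534.
u_2 = w_2 + 2.3534·e_1 = (-1.6154, 0.8462, 1.4615).
‖u_2‖ = 2.3370, so e_2 = (-0.6912, 0.3621, 0.6254).
r_{23} = e_2·w_3 = -1.2179.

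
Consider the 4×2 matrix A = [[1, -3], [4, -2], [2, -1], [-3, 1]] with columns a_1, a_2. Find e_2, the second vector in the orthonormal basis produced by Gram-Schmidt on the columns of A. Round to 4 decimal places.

e_2 = (-0.9700, 0.0524, 0.0262, -0.2359)

a_1 = (1, 4, 2, -3); ‖a_1‖ = 5.4772, so e_1 = (0.1826, 0.7303, 0.3651, -0.5477).
e_1·a_2 = 0.1826·(-3) + 0.7303·(-2) + 0.3651·(-1) + (-0.5477)·1 = -2.9212.
u_2 = a_2 + 2.9212·e_1 = (-2.4667, 0.1333, 0.0667, -0.6000).
‖u_2‖ = 2.5430, so e_2 = (-0.9700, 0.0524, 0.0262, -0.2359).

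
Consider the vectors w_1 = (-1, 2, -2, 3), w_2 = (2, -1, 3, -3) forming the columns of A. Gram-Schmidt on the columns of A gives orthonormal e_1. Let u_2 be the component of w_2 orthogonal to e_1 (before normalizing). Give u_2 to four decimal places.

u_2 = (0.9444, 1.1111, 0.8889, 0.1667)

w_1 = (-1, 2, -2, 3); ‖w_1‖ = 4.2426, so e_1 = (-0.2357, 0.4714, -0.4714, 0.7071).
e_1·w_2 = (-0.2357)·2 + 0.4714·(-1) + (-0.4714)·3 + 0.7071·(-3) = -4.4783.
u_2 = w_2 + 4.4783·e_1 = (0.9444, 1.1111, 0.8889, 0.1667).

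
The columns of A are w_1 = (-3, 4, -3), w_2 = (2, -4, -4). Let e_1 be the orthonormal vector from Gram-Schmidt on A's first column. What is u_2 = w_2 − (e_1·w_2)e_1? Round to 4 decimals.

u_2 = (1.1176, -2.8235, -4.8824)

e_1 = w_1/‖w_1‖ = (-3, 4, -3)/5.8310 = (-0.5145, 0.6860, -0.5145).
r_{12} = e_1·w_2 = -1.7150.
u_2 = w_2 + 1.7150·e_1 = (1.1176, -2.8235, -4.8824).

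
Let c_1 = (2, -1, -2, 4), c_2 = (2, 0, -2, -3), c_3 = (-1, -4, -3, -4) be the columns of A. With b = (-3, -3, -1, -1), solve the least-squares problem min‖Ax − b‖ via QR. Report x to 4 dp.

q_1 = c_1/‖c_1‖ = (2, -1, -2, 4)/5.0000 = (0.4000, -0.2000, -0.4000, 0.8000).
r_{12} = q_1·c_2 = -0.8000.
u_2 = c_2 + 0.8000·q_1 = (2.3200, -0.1600, -2.3200, -2.3600).
‖u_2‖ = 4.0447, so q_2 = (0.5736, -0.0396, -0.5736, -0.5835).
r_{13} = q_1·c_3 = -1.6000; r_{23} = q_2·c_3 = 3.6393.
u_3 = c_3 + 1.6000·q_1 − 3.6393·q_2 = (-2.4474, -4.1760, -1.5526, -0.5966).
‖u_3‖ = 5.1182, so q_3 = (-0.4782, -0.8159, -0.3033, -0.1166).
Qᵀb = (-1.0000, -0.4450, 4.3022).
Back-substitute: x_3 = 4.3022/5.1182 = 0.8406.
x_2 = (-0.4450 − 3.6393·0.8406)/4.0447 = -0.8663.
x_1 = (-1.0000 + 0.8000·(-0.8663) + 1.6000·0.8406)/5.0000 = -0.0696.

x = (-0.0696, -0.8663, 0.8406)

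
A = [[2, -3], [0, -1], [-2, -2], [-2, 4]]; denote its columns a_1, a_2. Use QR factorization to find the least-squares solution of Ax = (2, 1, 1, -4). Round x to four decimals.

a_1 = (2, 0, -2, -2); ‖a_1‖ = 3.4641, so q_1 = (0.5774, 0.0000, -0.5774, -0.5774).
q_1·a_2 = 0.5774·(-3) + 0.0000·(-1) + (-0.5774)·(-2) + (-0.5774)·4 = -2.8868.
u_2 = a_2 + 2.8868·q_1 = (-1.3333, -1.0000, -3.6667, 2.3333).
‖u_2‖ = 4.6547, so q_2 = (-0.2864, -0.2148, -0.7877, 0.5013).
Qᵀb = (2.8868, -3.5806).
Back-substitute: x_2 = -3.5806/4.6547 = -0.7692.
x_1 = (2.8868 + 2.8868·(-0.7692))/3.4641 = 0.1923.

x = (0.1923, -0.7692)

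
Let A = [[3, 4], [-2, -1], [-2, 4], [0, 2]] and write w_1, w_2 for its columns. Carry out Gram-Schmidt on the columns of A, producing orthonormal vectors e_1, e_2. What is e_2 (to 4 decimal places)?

w_1 = (3, -2, -2, 0); ‖w_1‖ = 4.1231, so e_1 = (0.7276, -0.4851, -0.4851, 0.0000).
e_1·w_2 = 0.7276·4 + (-0.4851)·(-1) + (-0.4851)·4 + 0.0000·2 = 1.4552.
u_2 = w_2 − 1.4552·e_1 = (2.9412, -0.2941, 4.7059, 2.0000).
‖u_2‖ = 5.9061, so e_2 = (0.4980, -0.0498, 0.7968, 0.3386).

e_2 = (0.4980, -0.0498, 0.7968, 0.3386)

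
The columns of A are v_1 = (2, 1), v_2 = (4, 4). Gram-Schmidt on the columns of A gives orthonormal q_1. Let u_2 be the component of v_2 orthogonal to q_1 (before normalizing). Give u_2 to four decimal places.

v_1 = (2, 1); ‖v_1‖ = 2.2361, so q_1 = (0.8944, 0.4472).
q_1·v_2 = 0.8944·4 + 0.4472·4 = 5.3666.
u_2 = v_2 − 5.3666·q_1 = (-0.8000, 1.6000).

u_2 = (-0.8000, 1.6000)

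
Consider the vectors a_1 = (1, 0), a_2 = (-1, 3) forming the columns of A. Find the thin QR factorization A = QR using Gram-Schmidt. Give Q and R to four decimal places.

a_1 = (1, 0); ‖a_1‖ = 1.0000, so q_1 = (1.0000, 0.0000).
q_1·a_2 = 1.0000·(-1) + 0.0000·3 = -1.0000.
u_2 = a_2 + 1.0000·q_1 = (0.0000, 3.0000).
‖u_2‖ = 3.0000, so q_2 = (0.0000, 1.0000).

Q = [[1.0000, 0.0000], [0.0000, 1.0000]], R = [[1.0000, -1.0000], [0.0000, 3.0000]]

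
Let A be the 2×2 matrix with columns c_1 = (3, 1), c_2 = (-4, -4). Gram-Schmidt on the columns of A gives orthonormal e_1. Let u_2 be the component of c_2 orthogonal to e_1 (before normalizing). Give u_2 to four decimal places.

c_1 = (3, 1); ‖c_1‖ = 3.1623, so e_1 = (0.9487, 0.3162).
e_1·c_2 = 0.9487·(-4) + 0.3162·(-4) = -5.0596.
u_2 = c_2 + 5.0596·e_1 = (0.8000, -2.4000).

u_2 = (0.8000, -2.4000)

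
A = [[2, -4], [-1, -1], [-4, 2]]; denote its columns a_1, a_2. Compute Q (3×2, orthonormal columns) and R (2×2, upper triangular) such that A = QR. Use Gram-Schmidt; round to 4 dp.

Q = [[0.4364, -0.8018], [-0.2182, -0.5345], [-0.8729, -0.2673]], R = [[4.5826, -3.2733], [0.0000, 3.2071]]

e_1 = a_1/‖a_1‖ = (2, -1, -4)/4.5826 = (0.4364, -0.2182, -0.8729).
r_{12} = e_1·a_2 = -3.2733.
u_2 = a_2 + 3.2733·e_1 = (-2.5714, -1.7143, -0.8571).
‖u_2‖ = 3.2071, so e_2 = (-0.8018, -0.5345, -0.2673).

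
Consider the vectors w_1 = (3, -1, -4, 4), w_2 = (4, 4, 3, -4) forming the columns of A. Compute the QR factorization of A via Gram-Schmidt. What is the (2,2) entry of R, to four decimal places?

q_1 = w_1/‖w_1‖ = (3, -1, -4, 4)/6.4807 = (0.4629, -0.1543, -0.6172, 0.6172).
r_{12} = q_1·w_2 = -3.0861.
u_2 = w_2 + 3.0861·q_1 = (5.4286, 3.5238, 1.0952, -2.0952).
r_{22} = ‖u_2‖ = 6.8903.

r_{22} = 6.8903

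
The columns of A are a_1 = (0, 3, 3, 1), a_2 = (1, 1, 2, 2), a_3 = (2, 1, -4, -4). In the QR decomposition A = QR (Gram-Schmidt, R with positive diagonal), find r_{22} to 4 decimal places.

r_{22} = 1.9057

q_1 = a_1/‖a_1‖ = (0, 3, 3, 1)/4.3589 = (0.0000, 0.6882, 0.6882, 0.2294).
r_{12} = q_1·a_2 = 2.5236.
u_2 = a_2 − 2.5236·q_1 = (1.0000, -0.7368, 0.2632, 1.4211).
r_{22} = ‖u_2‖ = 1.9057.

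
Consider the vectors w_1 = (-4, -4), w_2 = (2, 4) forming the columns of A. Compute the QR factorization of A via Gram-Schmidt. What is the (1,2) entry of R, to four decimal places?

e_1 = w_1/‖w_1‖ = (-4, -4)/5.6569 = (-0.7071, -0.7071).
r_{12} = e_1·w_2 = -4.2426.

r_{12} = -4.2426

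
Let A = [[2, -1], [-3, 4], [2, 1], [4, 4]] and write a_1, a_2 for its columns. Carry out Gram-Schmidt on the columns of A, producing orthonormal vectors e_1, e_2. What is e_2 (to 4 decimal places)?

e_2 = (-0.2146, 0.7538, 0.1309, 0.6072)

a_1 = (2, -3, 2, 4); ‖a_1‖ = 5.7446, so e_1 = (0.3482, -0.5222, 0.3482, 0.6963).
e_1·a_2 = 0.3482·(-1) + (-0.5222)·4 + 0.3482·1 + 0.6963·4 = 0.6963.
u_2 = a_2 − 0.6963·e_1 = (-1.2424, 4.3636, 0.7576, 3.5152).
‖u_2‖ = 5.7892, so e_2 = (-0.2146, 0.7538, 0.1309, 0.6072).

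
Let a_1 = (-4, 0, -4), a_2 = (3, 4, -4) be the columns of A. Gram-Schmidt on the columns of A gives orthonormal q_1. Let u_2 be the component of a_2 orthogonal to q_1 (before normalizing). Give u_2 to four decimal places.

u_2 = (3.5000, 4.0000, -3.5000)

a_1 = (-4, 0, -4); ‖a_1‖ = 5.6569, so q_1 = (-0.7071, 0.0000, -0.7071).
q_1·a_2 = (-0.7071)·3 + 0.0000·4 + (-0.7071)·(-4) = 0.7071.
u_2 = a_2 − 0.7071·q_1 = (3.5000, 4.0000, -3.5000).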